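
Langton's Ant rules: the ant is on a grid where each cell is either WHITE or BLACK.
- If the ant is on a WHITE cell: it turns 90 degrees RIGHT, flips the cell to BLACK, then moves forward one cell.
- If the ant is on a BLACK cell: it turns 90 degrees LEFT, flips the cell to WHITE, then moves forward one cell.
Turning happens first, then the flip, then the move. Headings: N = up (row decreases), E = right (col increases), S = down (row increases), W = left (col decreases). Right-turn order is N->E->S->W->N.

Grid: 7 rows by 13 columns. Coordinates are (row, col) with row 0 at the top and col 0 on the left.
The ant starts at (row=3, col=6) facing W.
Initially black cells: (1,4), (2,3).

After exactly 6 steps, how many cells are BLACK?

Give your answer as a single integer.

Answer: 6

Derivation:
Step 1: on WHITE (3,6): turn R to N, flip to black, move to (2,6). |black|=3
Step 2: on WHITE (2,6): turn R to E, flip to black, move to (2,7). |black|=4
Step 3: on WHITE (2,7): turn R to S, flip to black, move to (3,7). |black|=5
Step 4: on WHITE (3,7): turn R to W, flip to black, move to (3,6). |black|=6
Step 5: on BLACK (3,6): turn L to S, flip to white, move to (4,6). |black|=5
Step 6: on WHITE (4,6): turn R to W, flip to black, move to (4,5). |black|=6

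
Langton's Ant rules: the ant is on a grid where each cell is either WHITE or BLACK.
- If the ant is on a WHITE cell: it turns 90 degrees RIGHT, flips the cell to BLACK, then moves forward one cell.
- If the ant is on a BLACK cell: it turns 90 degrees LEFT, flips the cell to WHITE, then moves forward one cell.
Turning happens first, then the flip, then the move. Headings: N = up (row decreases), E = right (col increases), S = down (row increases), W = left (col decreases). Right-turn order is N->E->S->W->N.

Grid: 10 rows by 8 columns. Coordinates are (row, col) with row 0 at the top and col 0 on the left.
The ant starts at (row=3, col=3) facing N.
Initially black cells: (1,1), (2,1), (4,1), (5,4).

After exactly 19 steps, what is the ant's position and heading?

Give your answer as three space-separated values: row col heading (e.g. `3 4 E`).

Answer: 6 1 W

Derivation:
Step 1: on WHITE (3,3): turn R to E, flip to black, move to (3,4). |black|=5
Step 2: on WHITE (3,4): turn R to S, flip to black, move to (4,4). |black|=6
Step 3: on WHITE (4,4): turn R to W, flip to black, move to (4,3). |black|=7
Step 4: on WHITE (4,3): turn R to N, flip to black, move to (3,3). |black|=8
Step 5: on BLACK (3,3): turn L to W, flip to white, move to (3,2). |black|=7
Step 6: on WHITE (3,2): turn R to N, flip to black, move to (2,2). |black|=8
Step 7: on WHITE (2,2): turn R to E, flip to black, move to (2,3). |black|=9
Step 8: on WHITE (2,3): turn R to S, flip to black, move to (3,3). |black|=10
Step 9: on WHITE (3,3): turn R to W, flip to black, move to (3,2). |black|=11
Step 10: on BLACK (3,2): turn L to S, flip to white, move to (4,2). |black|=10
Step 11: on WHITE (4,2): turn R to W, flip to black, move to (4,1). |black|=11
Step 12: on BLACK (4,1): turn L to S, flip to white, move to (5,1). |black|=10
Step 13: on WHITE (5,1): turn R to W, flip to black, move to (5,0). |black|=11
Step 14: on WHITE (5,0): turn R to N, flip to black, move to (4,0). |black|=12
Step 15: on WHITE (4,0): turn R to E, flip to black, move to (4,1). |black|=13
Step 16: on WHITE (4,1): turn R to S, flip to black, move to (5,1). |black|=14
Step 17: on BLACK (5,1): turn L to E, flip to white, move to (5,2). |black|=13
Step 18: on WHITE (5,2): turn R to S, flip to black, move to (6,2). |black|=14
Step 19: on WHITE (6,2): turn R to W, flip to black, move to (6,1). |black|=15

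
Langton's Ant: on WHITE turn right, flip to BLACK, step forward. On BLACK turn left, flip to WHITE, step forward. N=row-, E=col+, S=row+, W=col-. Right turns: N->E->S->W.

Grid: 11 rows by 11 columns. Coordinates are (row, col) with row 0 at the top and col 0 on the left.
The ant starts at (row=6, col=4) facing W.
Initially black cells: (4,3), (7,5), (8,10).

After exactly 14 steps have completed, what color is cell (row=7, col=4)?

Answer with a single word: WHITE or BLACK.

Answer: BLACK

Derivation:
Step 1: on WHITE (6,4): turn R to N, flip to black, move to (5,4). |black|=4
Step 2: on WHITE (5,4): turn R to E, flip to black, move to (5,5). |black|=5
Step 3: on WHITE (5,5): turn R to S, flip to black, move to (6,5). |black|=6
Step 4: on WHITE (6,5): turn R to W, flip to black, move to (6,4). |black|=7
Step 5: on BLACK (6,4): turn L to S, flip to white, move to (7,4). |black|=6
Step 6: on WHITE (7,4): turn R to W, flip to black, move to (7,3). |black|=7
Step 7: on WHITE (7,3): turn R to N, flip to black, move to (6,3). |black|=8
Step 8: on WHITE (6,3): turn R to E, flip to black, move to (6,4). |black|=9
Step 9: on WHITE (6,4): turn R to S, flip to black, move to (7,4). |black|=10
Step 10: on BLACK (7,4): turn L to E, flip to white, move to (7,5). |black|=9
Step 11: on BLACK (7,5): turn L to N, flip to white, move to (6,5). |black|=8
Step 12: on BLACK (6,5): turn L to W, flip to white, move to (6,4). |black|=7
Step 13: on BLACK (6,4): turn L to S, flip to white, move to (7,4). |black|=6
Step 14: on WHITE (7,4): turn R to W, flip to black, move to (7,3). |black|=7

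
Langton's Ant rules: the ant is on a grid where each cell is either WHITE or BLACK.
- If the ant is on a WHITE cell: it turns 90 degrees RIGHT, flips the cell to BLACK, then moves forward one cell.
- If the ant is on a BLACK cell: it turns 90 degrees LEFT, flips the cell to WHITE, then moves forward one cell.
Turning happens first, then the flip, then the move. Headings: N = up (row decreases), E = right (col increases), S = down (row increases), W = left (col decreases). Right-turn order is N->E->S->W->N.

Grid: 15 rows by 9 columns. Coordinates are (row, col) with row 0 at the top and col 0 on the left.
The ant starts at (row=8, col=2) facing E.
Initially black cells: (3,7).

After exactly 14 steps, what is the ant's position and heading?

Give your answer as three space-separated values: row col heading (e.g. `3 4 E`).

Answer: 7 1 W

Derivation:
Step 1: on WHITE (8,2): turn R to S, flip to black, move to (9,2). |black|=2
Step 2: on WHITE (9,2): turn R to W, flip to black, move to (9,1). |black|=3
Step 3: on WHITE (9,1): turn R to N, flip to black, move to (8,1). |black|=4
Step 4: on WHITE (8,1): turn R to E, flip to black, move to (8,2). |black|=5
Step 5: on BLACK (8,2): turn L to N, flip to white, move to (7,2). |black|=4
Step 6: on WHITE (7,2): turn R to E, flip to black, move to (7,3). |black|=5
Step 7: on WHITE (7,3): turn R to S, flip to black, move to (8,3). |black|=6
Step 8: on WHITE (8,3): turn R to W, flip to black, move to (8,2). |black|=7
Step 9: on WHITE (8,2): turn R to N, flip to black, move to (7,2). |black|=8
Step 10: on BLACK (7,2): turn L to W, flip to white, move to (7,1). |black|=7
Step 11: on WHITE (7,1): turn R to N, flip to black, move to (6,1). |black|=8
Step 12: on WHITE (6,1): turn R to E, flip to black, move to (6,2). |black|=9
Step 13: on WHITE (6,2): turn R to S, flip to black, move to (7,2). |black|=10
Step 14: on WHITE (7,2): turn R to W, flip to black, move to (7,1). |black|=11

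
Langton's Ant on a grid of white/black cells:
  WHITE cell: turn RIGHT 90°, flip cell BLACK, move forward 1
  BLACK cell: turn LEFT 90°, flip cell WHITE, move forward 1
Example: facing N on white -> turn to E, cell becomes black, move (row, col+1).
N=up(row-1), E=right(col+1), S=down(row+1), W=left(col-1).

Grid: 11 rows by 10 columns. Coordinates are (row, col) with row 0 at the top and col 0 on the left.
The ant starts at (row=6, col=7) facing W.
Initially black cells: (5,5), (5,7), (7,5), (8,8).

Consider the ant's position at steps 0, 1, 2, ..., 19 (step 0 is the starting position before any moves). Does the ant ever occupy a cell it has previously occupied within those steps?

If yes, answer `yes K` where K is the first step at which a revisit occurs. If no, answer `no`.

Answer: yes 5

Derivation:
Step 1: on WHITE (6,7): turn R to N, flip to black, move to (5,7). |black|=5 — new cell
Step 2: on BLACK (5,7): turn L to W, flip to white, move to (5,6). |black|=4 — new cell
Step 3: on WHITE (5,6): turn R to N, flip to black, move to (4,6). |black|=5 — new cell
Step 4: on WHITE (4,6): turn R to E, flip to black, move to (4,7). |black|=6 — new cell
Step 5: on WHITE (4,7): turn R to S, flip to black, move to (5,7). |black|=7 — REVISIT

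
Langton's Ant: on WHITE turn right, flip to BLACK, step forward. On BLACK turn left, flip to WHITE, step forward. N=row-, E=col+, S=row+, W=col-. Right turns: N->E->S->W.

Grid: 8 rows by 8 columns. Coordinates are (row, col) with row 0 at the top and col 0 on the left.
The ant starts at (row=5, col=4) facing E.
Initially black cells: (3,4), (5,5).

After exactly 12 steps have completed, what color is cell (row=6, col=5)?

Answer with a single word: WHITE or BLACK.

Answer: BLACK

Derivation:
Step 1: on WHITE (5,4): turn R to S, flip to black, move to (6,4). |black|=3
Step 2: on WHITE (6,4): turn R to W, flip to black, move to (6,3). |black|=4
Step 3: on WHITE (6,3): turn R to N, flip to black, move to (5,3). |black|=5
Step 4: on WHITE (5,3): turn R to E, flip to black, move to (5,4). |black|=6
Step 5: on BLACK (5,4): turn L to N, flip to white, move to (4,4). |black|=5
Step 6: on WHITE (4,4): turn R to E, flip to black, move to (4,5). |black|=6
Step 7: on WHITE (4,5): turn R to S, flip to black, move to (5,5). |black|=7
Step 8: on BLACK (5,5): turn L to E, flip to white, move to (5,6). |black|=6
Step 9: on WHITE (5,6): turn R to S, flip to black, move to (6,6). |black|=7
Step 10: on WHITE (6,6): turn R to W, flip to black, move to (6,5). |black|=8
Step 11: on WHITE (6,5): turn R to N, flip to black, move to (5,5). |black|=9
Step 12: on WHITE (5,5): turn R to E, flip to black, move to (5,6). |black|=10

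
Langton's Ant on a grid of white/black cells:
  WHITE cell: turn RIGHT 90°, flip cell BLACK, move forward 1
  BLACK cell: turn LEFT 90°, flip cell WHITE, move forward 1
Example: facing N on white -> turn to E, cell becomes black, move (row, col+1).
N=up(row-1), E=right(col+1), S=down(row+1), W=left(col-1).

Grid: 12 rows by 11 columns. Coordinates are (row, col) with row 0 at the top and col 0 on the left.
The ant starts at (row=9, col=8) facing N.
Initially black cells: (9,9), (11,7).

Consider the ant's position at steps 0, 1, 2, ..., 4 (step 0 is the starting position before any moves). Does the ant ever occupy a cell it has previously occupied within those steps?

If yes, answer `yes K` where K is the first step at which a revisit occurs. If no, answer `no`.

Answer: no

Derivation:
Step 1: on WHITE (9,8): turn R to E, flip to black, move to (9,9). |black|=3 — new cell
Step 2: on BLACK (9,9): turn L to N, flip to white, move to (8,9). |black|=2 — new cell
Step 3: on WHITE (8,9): turn R to E, flip to black, move to (8,10). |black|=3 — new cell
Step 4: on WHITE (8,10): turn R to S, flip to black, move to (9,10). |black|=4 — new cell
No revisit within 4 steps.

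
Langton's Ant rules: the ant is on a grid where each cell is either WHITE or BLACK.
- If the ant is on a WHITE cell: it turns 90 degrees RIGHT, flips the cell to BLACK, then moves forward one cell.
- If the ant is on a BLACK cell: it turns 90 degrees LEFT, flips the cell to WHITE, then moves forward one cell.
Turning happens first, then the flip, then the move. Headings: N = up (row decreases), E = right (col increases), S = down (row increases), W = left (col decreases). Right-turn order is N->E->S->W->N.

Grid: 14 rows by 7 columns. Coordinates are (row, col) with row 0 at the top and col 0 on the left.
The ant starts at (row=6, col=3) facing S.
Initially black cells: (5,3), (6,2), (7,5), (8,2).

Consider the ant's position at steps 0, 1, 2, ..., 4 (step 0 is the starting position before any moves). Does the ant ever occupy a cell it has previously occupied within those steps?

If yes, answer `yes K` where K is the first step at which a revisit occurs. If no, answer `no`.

Answer: no

Derivation:
Step 1: on WHITE (6,3): turn R to W, flip to black, move to (6,2). |black|=5 — new cell
Step 2: on BLACK (6,2): turn L to S, flip to white, move to (7,2). |black|=4 — new cell
Step 3: on WHITE (7,2): turn R to W, flip to black, move to (7,1). |black|=5 — new cell
Step 4: on WHITE (7,1): turn R to N, flip to black, move to (6,1). |black|=6 — new cell
No revisit within 4 steps.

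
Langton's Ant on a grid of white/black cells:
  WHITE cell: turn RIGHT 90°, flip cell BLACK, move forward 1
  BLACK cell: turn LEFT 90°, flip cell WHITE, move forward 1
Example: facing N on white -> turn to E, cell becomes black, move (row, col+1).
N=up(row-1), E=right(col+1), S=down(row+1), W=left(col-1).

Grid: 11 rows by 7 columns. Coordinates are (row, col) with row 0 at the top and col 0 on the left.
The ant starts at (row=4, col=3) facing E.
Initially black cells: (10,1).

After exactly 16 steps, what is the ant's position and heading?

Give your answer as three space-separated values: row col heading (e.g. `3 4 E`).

Answer: 4 3 E

Derivation:
Step 1: on WHITE (4,3): turn R to S, flip to black, move to (5,3). |black|=2
Step 2: on WHITE (5,3): turn R to W, flip to black, move to (5,2). |black|=3
Step 3: on WHITE (5,2): turn R to N, flip to black, move to (4,2). |black|=4
Step 4: on WHITE (4,2): turn R to E, flip to black, move to (4,3). |black|=5
Step 5: on BLACK (4,3): turn L to N, flip to white, move to (3,3). |black|=4
Step 6: on WHITE (3,3): turn R to E, flip to black, move to (3,4). |black|=5
Step 7: on WHITE (3,4): turn R to S, flip to black, move to (4,4). |black|=6
Step 8: on WHITE (4,4): turn R to W, flip to black, move to (4,3). |black|=7
Step 9: on WHITE (4,3): turn R to N, flip to black, move to (3,3). |black|=8
Step 10: on BLACK (3,3): turn L to W, flip to white, move to (3,2). |black|=7
Step 11: on WHITE (3,2): turn R to N, flip to black, move to (2,2). |black|=8
Step 12: on WHITE (2,2): turn R to E, flip to black, move to (2,3). |black|=9
Step 13: on WHITE (2,3): turn R to S, flip to black, move to (3,3). |black|=10
Step 14: on WHITE (3,3): turn R to W, flip to black, move to (3,2). |black|=11
Step 15: on BLACK (3,2): turn L to S, flip to white, move to (4,2). |black|=10
Step 16: on BLACK (4,2): turn L to E, flip to white, move to (4,3). |black|=9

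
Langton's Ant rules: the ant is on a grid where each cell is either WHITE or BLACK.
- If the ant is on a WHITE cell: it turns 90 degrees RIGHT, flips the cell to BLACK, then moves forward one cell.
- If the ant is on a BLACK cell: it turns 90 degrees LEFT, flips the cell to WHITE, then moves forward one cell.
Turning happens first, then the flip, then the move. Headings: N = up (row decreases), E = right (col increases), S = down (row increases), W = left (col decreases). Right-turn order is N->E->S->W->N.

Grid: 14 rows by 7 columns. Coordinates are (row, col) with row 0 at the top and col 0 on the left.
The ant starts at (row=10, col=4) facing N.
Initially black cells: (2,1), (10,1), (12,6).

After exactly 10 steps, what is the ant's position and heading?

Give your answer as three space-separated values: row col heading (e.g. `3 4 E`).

Step 1: on WHITE (10,4): turn R to E, flip to black, move to (10,5). |black|=4
Step 2: on WHITE (10,5): turn R to S, flip to black, move to (11,5). |black|=5
Step 3: on WHITE (11,5): turn R to W, flip to black, move to (11,4). |black|=6
Step 4: on WHITE (11,4): turn R to N, flip to black, move to (10,4). |black|=7
Step 5: on BLACK (10,4): turn L to W, flip to white, move to (10,3). |black|=6
Step 6: on WHITE (10,3): turn R to N, flip to black, move to (9,3). |black|=7
Step 7: on WHITE (9,3): turn R to E, flip to black, move to (9,4). |black|=8
Step 8: on WHITE (9,4): turn R to S, flip to black, move to (10,4). |black|=9
Step 9: on WHITE (10,4): turn R to W, flip to black, move to (10,3). |black|=10
Step 10: on BLACK (10,3): turn L to S, flip to white, move to (11,3). |black|=9

Answer: 11 3 S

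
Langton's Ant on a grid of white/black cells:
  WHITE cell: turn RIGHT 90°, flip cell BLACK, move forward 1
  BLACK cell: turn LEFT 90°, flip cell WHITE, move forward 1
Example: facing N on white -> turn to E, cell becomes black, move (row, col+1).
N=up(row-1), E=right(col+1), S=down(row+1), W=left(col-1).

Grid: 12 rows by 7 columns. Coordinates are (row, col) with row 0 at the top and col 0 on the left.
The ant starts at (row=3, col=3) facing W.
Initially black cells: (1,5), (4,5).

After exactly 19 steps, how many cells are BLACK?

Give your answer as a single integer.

Step 1: on WHITE (3,3): turn R to N, flip to black, move to (2,3). |black|=3
Step 2: on WHITE (2,3): turn R to E, flip to black, move to (2,4). |black|=4
Step 3: on WHITE (2,4): turn R to S, flip to black, move to (3,4). |black|=5
Step 4: on WHITE (3,4): turn R to W, flip to black, move to (3,3). |black|=6
Step 5: on BLACK (3,3): turn L to S, flip to white, move to (4,3). |black|=5
Step 6: on WHITE (4,3): turn R to W, flip to black, move to (4,2). |black|=6
Step 7: on WHITE (4,2): turn R to N, flip to black, move to (3,2). |black|=7
Step 8: on WHITE (3,2): turn R to E, flip to black, move to (3,3). |black|=8
Step 9: on WHITE (3,3): turn R to S, flip to black, move to (4,3). |black|=9
Step 10: on BLACK (4,3): turn L to E, flip to white, move to (4,4). |black|=8
Step 11: on WHITE (4,4): turn R to S, flip to black, move to (5,4). |black|=9
Step 12: on WHITE (5,4): turn R to W, flip to black, move to (5,3). |black|=10
Step 13: on WHITE (5,3): turn R to N, flip to black, move to (4,3). |black|=11
Step 14: on WHITE (4,3): turn R to E, flip to black, move to (4,4). |black|=12
Step 15: on BLACK (4,4): turn L to N, flip to white, move to (3,4). |black|=11
Step 16: on BLACK (3,4): turn L to W, flip to white, move to (3,3). |black|=10
Step 17: on BLACK (3,3): turn L to S, flip to white, move to (4,3). |black|=9
Step 18: on BLACK (4,3): turn L to E, flip to white, move to (4,4). |black|=8
Step 19: on WHITE (4,4): turn R to S, flip to black, move to (5,4). |black|=9

Answer: 9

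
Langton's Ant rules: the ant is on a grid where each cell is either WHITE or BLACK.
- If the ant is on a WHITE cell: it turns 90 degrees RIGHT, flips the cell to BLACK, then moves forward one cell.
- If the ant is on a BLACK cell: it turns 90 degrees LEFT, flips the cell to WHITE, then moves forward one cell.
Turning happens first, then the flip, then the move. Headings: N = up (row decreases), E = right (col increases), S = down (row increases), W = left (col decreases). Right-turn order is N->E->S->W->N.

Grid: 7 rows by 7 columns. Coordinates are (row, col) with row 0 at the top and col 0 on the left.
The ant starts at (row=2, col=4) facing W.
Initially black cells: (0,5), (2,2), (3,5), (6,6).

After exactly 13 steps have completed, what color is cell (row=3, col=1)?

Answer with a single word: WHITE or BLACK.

Answer: WHITE

Derivation:
Step 1: on WHITE (2,4): turn R to N, flip to black, move to (1,4). |black|=5
Step 2: on WHITE (1,4): turn R to E, flip to black, move to (1,5). |black|=6
Step 3: on WHITE (1,5): turn R to S, flip to black, move to (2,5). |black|=7
Step 4: on WHITE (2,5): turn R to W, flip to black, move to (2,4). |black|=8
Step 5: on BLACK (2,4): turn L to S, flip to white, move to (3,4). |black|=7
Step 6: on WHITE (3,4): turn R to W, flip to black, move to (3,3). |black|=8
Step 7: on WHITE (3,3): turn R to N, flip to black, move to (2,3). |black|=9
Step 8: on WHITE (2,3): turn R to E, flip to black, move to (2,4). |black|=10
Step 9: on WHITE (2,4): turn R to S, flip to black, move to (3,4). |black|=11
Step 10: on BLACK (3,4): turn L to E, flip to white, move to (3,5). |black|=10
Step 11: on BLACK (3,5): turn L to N, flip to white, move to (2,5). |black|=9
Step 12: on BLACK (2,5): turn L to W, flip to white, move to (2,4). |black|=8
Step 13: on BLACK (2,4): turn L to S, flip to white, move to (3,4). |black|=7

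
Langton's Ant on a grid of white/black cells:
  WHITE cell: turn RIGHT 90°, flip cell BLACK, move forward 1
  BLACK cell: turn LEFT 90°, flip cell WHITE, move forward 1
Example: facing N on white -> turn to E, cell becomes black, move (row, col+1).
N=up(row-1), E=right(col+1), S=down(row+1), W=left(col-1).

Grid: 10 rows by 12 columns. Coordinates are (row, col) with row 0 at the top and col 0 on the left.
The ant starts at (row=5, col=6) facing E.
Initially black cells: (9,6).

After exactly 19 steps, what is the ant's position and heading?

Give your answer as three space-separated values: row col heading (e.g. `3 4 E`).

Step 1: on WHITE (5,6): turn R to S, flip to black, move to (6,6). |black|=2
Step 2: on WHITE (6,6): turn R to W, flip to black, move to (6,5). |black|=3
Step 3: on WHITE (6,5): turn R to N, flip to black, move to (5,5). |black|=4
Step 4: on WHITE (5,5): turn R to E, flip to black, move to (5,6). |black|=5
Step 5: on BLACK (5,6): turn L to N, flip to white, move to (4,6). |black|=4
Step 6: on WHITE (4,6): turn R to E, flip to black, move to (4,7). |black|=5
Step 7: on WHITE (4,7): turn R to S, flip to black, move to (5,7). |black|=6
Step 8: on WHITE (5,7): turn R to W, flip to black, move to (5,6). |black|=7
Step 9: on WHITE (5,6): turn R to N, flip to black, move to (4,6). |black|=8
Step 10: on BLACK (4,6): turn L to W, flip to white, move to (4,5). |black|=7
Step 11: on WHITE (4,5): turn R to N, flip to black, move to (3,5). |black|=8
Step 12: on WHITE (3,5): turn R to E, flip to black, move to (3,6). |black|=9
Step 13: on WHITE (3,6): turn R to S, flip to black, move to (4,6). |black|=10
Step 14: on WHITE (4,6): turn R to W, flip to black, move to (4,5). |black|=11
Step 15: on BLACK (4,5): turn L to S, flip to white, move to (5,5). |black|=10
Step 16: on BLACK (5,5): turn L to E, flip to white, move to (5,6). |black|=9
Step 17: on BLACK (5,6): turn L to N, flip to white, move to (4,6). |black|=8
Step 18: on BLACK (4,6): turn L to W, flip to white, move to (4,5). |black|=7
Step 19: on WHITE (4,5): turn R to N, flip to black, move to (3,5). |black|=8

Answer: 3 5 N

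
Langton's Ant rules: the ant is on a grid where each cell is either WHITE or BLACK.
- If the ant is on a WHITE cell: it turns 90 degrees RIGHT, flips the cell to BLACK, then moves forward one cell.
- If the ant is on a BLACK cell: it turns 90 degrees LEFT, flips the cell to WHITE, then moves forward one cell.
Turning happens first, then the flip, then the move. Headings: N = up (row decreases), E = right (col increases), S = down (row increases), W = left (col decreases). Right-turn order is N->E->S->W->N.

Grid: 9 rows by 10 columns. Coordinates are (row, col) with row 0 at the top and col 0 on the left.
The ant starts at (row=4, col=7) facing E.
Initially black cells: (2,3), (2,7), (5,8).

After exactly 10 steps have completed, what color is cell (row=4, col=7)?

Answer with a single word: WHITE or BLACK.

Answer: BLACK

Derivation:
Step 1: on WHITE (4,7): turn R to S, flip to black, move to (5,7). |black|=4
Step 2: on WHITE (5,7): turn R to W, flip to black, move to (5,6). |black|=5
Step 3: on WHITE (5,6): turn R to N, flip to black, move to (4,6). |black|=6
Step 4: on WHITE (4,6): turn R to E, flip to black, move to (4,7). |black|=7
Step 5: on BLACK (4,7): turn L to N, flip to white, move to (3,7). |black|=6
Step 6: on WHITE (3,7): turn R to E, flip to black, move to (3,8). |black|=7
Step 7: on WHITE (3,8): turn R to S, flip to black, move to (4,8). |black|=8
Step 8: on WHITE (4,8): turn R to W, flip to black, move to (4,7). |black|=9
Step 9: on WHITE (4,7): turn R to N, flip to black, move to (3,7). |black|=10
Step 10: on BLACK (3,7): turn L to W, flip to white, move to (3,6). |black|=9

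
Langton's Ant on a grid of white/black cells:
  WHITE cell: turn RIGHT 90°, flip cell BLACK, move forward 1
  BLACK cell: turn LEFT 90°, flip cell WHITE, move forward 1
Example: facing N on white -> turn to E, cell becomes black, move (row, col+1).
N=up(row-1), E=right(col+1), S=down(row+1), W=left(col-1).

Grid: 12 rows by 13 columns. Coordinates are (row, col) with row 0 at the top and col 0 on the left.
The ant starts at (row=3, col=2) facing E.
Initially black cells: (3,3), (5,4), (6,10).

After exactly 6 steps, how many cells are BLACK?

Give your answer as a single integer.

Step 1: on WHITE (3,2): turn R to S, flip to black, move to (4,2). |black|=4
Step 2: on WHITE (4,2): turn R to W, flip to black, move to (4,1). |black|=5
Step 3: on WHITE (4,1): turn R to N, flip to black, move to (3,1). |black|=6
Step 4: on WHITE (3,1): turn R to E, flip to black, move to (3,2). |black|=7
Step 5: on BLACK (3,2): turn L to N, flip to white, move to (2,2). |black|=6
Step 6: on WHITE (2,2): turn R to E, flip to black, move to (2,3). |black|=7

Answer: 7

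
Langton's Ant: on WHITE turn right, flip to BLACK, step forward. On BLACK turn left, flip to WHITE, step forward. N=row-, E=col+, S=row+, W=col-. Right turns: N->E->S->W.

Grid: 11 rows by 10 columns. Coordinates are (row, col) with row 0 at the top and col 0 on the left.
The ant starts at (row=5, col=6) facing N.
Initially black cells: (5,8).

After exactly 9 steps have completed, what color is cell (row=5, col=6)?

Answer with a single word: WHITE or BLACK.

Step 1: on WHITE (5,6): turn R to E, flip to black, move to (5,7). |black|=2
Step 2: on WHITE (5,7): turn R to S, flip to black, move to (6,7). |black|=3
Step 3: on WHITE (6,7): turn R to W, flip to black, move to (6,6). |black|=4
Step 4: on WHITE (6,6): turn R to N, flip to black, move to (5,6). |black|=5
Step 5: on BLACK (5,6): turn L to W, flip to white, move to (5,5). |black|=4
Step 6: on WHITE (5,5): turn R to N, flip to black, move to (4,5). |black|=5
Step 7: on WHITE (4,5): turn R to E, flip to black, move to (4,6). |black|=6
Step 8: on WHITE (4,6): turn R to S, flip to black, move to (5,6). |black|=7
Step 9: on WHITE (5,6): turn R to W, flip to black, move to (5,5). |black|=8

Answer: BLACK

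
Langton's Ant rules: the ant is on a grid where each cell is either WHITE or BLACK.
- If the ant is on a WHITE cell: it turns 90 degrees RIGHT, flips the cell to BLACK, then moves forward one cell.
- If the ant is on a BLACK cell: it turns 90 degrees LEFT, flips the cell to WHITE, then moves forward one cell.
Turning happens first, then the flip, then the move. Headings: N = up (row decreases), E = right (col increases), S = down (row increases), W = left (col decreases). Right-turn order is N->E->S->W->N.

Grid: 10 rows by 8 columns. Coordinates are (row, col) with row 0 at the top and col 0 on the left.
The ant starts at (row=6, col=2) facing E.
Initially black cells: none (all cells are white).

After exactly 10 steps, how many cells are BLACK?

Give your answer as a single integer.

Step 1: on WHITE (6,2): turn R to S, flip to black, move to (7,2). |black|=1
Step 2: on WHITE (7,2): turn R to W, flip to black, move to (7,1). |black|=2
Step 3: on WHITE (7,1): turn R to N, flip to black, move to (6,1). |black|=3
Step 4: on WHITE (6,1): turn R to E, flip to black, move to (6,2). |black|=4
Step 5: on BLACK (6,2): turn L to N, flip to white, move to (5,2). |black|=3
Step 6: on WHITE (5,2): turn R to E, flip to black, move to (5,3). |black|=4
Step 7: on WHITE (5,3): turn R to S, flip to black, move to (6,3). |black|=5
Step 8: on WHITE (6,3): turn R to W, flip to black, move to (6,2). |black|=6
Step 9: on WHITE (6,2): turn R to N, flip to black, move to (5,2). |black|=7
Step 10: on BLACK (5,2): turn L to W, flip to white, move to (5,1). |black|=6

Answer: 6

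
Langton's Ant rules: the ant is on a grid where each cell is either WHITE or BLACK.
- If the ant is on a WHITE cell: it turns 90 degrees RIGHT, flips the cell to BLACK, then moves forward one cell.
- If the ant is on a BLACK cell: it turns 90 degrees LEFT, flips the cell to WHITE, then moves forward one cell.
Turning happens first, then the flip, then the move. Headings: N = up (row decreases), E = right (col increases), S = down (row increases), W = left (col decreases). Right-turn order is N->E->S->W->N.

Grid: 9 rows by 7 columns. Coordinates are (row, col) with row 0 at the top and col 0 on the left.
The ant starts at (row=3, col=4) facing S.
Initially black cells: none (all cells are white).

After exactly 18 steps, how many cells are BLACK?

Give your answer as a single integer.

Step 1: on WHITE (3,4): turn R to W, flip to black, move to (3,3). |black|=1
Step 2: on WHITE (3,3): turn R to N, flip to black, move to (2,3). |black|=2
Step 3: on WHITE (2,3): turn R to E, flip to black, move to (2,4). |black|=3
Step 4: on WHITE (2,4): turn R to S, flip to black, move to (3,4). |black|=4
Step 5: on BLACK (3,4): turn L to E, flip to white, move to (3,5). |black|=3
Step 6: on WHITE (3,5): turn R to S, flip to black, move to (4,5). |black|=4
Step 7: on WHITE (4,5): turn R to W, flip to black, move to (4,4). |black|=5
Step 8: on WHITE (4,4): turn R to N, flip to black, move to (3,4). |black|=6
Step 9: on WHITE (3,4): turn R to E, flip to black, move to (3,5). |black|=7
Step 10: on BLACK (3,5): turn L to N, flip to white, move to (2,5). |black|=6
Step 11: on WHITE (2,5): turn R to E, flip to black, move to (2,6). |black|=7
Step 12: on WHITE (2,6): turn R to S, flip to black, move to (3,6). |black|=8
Step 13: on WHITE (3,6): turn R to W, flip to black, move to (3,5). |black|=9
Step 14: on WHITE (3,5): turn R to N, flip to black, move to (2,5). |black|=10
Step 15: on BLACK (2,5): turn L to W, flip to white, move to (2,4). |black|=9
Step 16: on BLACK (2,4): turn L to S, flip to white, move to (3,4). |black|=8
Step 17: on BLACK (3,4): turn L to E, flip to white, move to (3,5). |black|=7
Step 18: on BLACK (3,5): turn L to N, flip to white, move to (2,5). |black|=6

Answer: 6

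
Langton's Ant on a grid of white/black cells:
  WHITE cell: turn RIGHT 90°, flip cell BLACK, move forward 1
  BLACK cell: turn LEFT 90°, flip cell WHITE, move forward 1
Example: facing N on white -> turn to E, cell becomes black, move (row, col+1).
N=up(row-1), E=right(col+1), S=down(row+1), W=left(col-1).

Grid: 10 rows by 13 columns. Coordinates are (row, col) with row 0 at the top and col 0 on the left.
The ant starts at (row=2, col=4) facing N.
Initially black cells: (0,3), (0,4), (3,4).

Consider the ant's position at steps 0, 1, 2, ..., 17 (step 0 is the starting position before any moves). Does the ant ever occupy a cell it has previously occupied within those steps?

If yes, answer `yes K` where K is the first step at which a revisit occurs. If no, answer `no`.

Answer: yes 7

Derivation:
Step 1: on WHITE (2,4): turn R to E, flip to black, move to (2,5). |black|=4 — new cell
Step 2: on WHITE (2,5): turn R to S, flip to black, move to (3,5). |black|=5 — new cell
Step 3: on WHITE (3,5): turn R to W, flip to black, move to (3,4). |black|=6 — new cell
Step 4: on BLACK (3,4): turn L to S, flip to white, move to (4,4). |black|=5 — new cell
Step 5: on WHITE (4,4): turn R to W, flip to black, move to (4,3). |black|=6 — new cell
Step 6: on WHITE (4,3): turn R to N, flip to black, move to (3,3). |black|=7 — new cell
Step 7: on WHITE (3,3): turn R to E, flip to black, move to (3,4). |black|=8 — REVISIT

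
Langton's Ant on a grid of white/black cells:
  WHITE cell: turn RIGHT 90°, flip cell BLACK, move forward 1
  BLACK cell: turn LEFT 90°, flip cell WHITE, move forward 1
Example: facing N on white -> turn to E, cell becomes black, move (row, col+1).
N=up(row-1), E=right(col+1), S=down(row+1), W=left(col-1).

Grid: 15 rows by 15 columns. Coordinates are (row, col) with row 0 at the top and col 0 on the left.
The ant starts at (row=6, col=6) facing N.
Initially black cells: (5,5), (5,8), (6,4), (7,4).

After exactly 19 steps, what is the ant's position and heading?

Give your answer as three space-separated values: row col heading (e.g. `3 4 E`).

Step 1: on WHITE (6,6): turn R to E, flip to black, move to (6,7). |black|=5
Step 2: on WHITE (6,7): turn R to S, flip to black, move to (7,7). |black|=6
Step 3: on WHITE (7,7): turn R to W, flip to black, move to (7,6). |black|=7
Step 4: on WHITE (7,6): turn R to N, flip to black, move to (6,6). |black|=8
Step 5: on BLACK (6,6): turn L to W, flip to white, move to (6,5). |black|=7
Step 6: on WHITE (6,5): turn R to N, flip to black, move to (5,5). |black|=8
Step 7: on BLACK (5,5): turn L to W, flip to white, move to (5,4). |black|=7
Step 8: on WHITE (5,4): turn R to N, flip to black, move to (4,4). |black|=8
Step 9: on WHITE (4,4): turn R to E, flip to black, move to (4,5). |black|=9
Step 10: on WHITE (4,5): turn R to S, flip to black, move to (5,5). |black|=10
Step 11: on WHITE (5,5): turn R to W, flip to black, move to (5,4). |black|=11
Step 12: on BLACK (5,4): turn L to S, flip to white, move to (6,4). |black|=10
Step 13: on BLACK (6,4): turn L to E, flip to white, move to (6,5). |black|=9
Step 14: on BLACK (6,5): turn L to N, flip to white, move to (5,5). |black|=8
Step 15: on BLACK (5,5): turn L to W, flip to white, move to (5,4). |black|=7
Step 16: on WHITE (5,4): turn R to N, flip to black, move to (4,4). |black|=8
Step 17: on BLACK (4,4): turn L to W, flip to white, move to (4,3). |black|=7
Step 18: on WHITE (4,3): turn R to N, flip to black, move to (3,3). |black|=8
Step 19: on WHITE (3,3): turn R to E, flip to black, move to (3,4). |black|=9

Answer: 3 4 E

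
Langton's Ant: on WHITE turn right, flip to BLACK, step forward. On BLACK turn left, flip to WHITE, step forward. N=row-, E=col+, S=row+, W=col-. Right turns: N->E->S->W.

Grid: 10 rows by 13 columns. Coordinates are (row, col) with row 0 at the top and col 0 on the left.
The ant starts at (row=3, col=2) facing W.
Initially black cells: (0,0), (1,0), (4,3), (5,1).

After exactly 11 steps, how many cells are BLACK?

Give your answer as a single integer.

Answer: 9

Derivation:
Step 1: on WHITE (3,2): turn R to N, flip to black, move to (2,2). |black|=5
Step 2: on WHITE (2,2): turn R to E, flip to black, move to (2,3). |black|=6
Step 3: on WHITE (2,3): turn R to S, flip to black, move to (3,3). |black|=7
Step 4: on WHITE (3,3): turn R to W, flip to black, move to (3,2). |black|=8
Step 5: on BLACK (3,2): turn L to S, flip to white, move to (4,2). |black|=7
Step 6: on WHITE (4,2): turn R to W, flip to black, move to (4,1). |black|=8
Step 7: on WHITE (4,1): turn R to N, flip to black, move to (3,1). |black|=9
Step 8: on WHITE (3,1): turn R to E, flip to black, move to (3,2). |black|=10
Step 9: on WHITE (3,2): turn R to S, flip to black, move to (4,2). |black|=11
Step 10: on BLACK (4,2): turn L to E, flip to white, move to (4,3). |black|=10
Step 11: on BLACK (4,3): turn L to N, flip to white, move to (3,3). |black|=9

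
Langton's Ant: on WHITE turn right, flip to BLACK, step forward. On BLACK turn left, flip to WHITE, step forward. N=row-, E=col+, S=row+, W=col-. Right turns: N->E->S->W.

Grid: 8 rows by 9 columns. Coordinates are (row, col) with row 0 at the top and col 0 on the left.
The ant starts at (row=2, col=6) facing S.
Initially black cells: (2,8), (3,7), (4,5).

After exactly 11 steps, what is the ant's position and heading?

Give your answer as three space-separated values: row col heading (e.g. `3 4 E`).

Answer: 3 8 E

Derivation:
Step 1: on WHITE (2,6): turn R to W, flip to black, move to (2,5). |black|=4
Step 2: on WHITE (2,5): turn R to N, flip to black, move to (1,5). |black|=5
Step 3: on WHITE (1,5): turn R to E, flip to black, move to (1,6). |black|=6
Step 4: on WHITE (1,6): turn R to S, flip to black, move to (2,6). |black|=7
Step 5: on BLACK (2,6): turn L to E, flip to white, move to (2,7). |black|=6
Step 6: on WHITE (2,7): turn R to S, flip to black, move to (3,7). |black|=7
Step 7: on BLACK (3,7): turn L to E, flip to white, move to (3,8). |black|=6
Step 8: on WHITE (3,8): turn R to S, flip to black, move to (4,8). |black|=7
Step 9: on WHITE (4,8): turn R to W, flip to black, move to (4,7). |black|=8
Step 10: on WHITE (4,7): turn R to N, flip to black, move to (3,7). |black|=9
Step 11: on WHITE (3,7): turn R to E, flip to black, move to (3,8). |black|=10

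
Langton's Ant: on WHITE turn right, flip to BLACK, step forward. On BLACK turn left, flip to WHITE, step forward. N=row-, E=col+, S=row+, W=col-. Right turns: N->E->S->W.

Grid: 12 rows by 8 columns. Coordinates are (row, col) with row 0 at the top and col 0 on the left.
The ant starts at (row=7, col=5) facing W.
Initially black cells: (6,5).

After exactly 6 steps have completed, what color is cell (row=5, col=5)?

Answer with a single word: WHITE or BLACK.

Answer: BLACK

Derivation:
Step 1: on WHITE (7,5): turn R to N, flip to black, move to (6,5). |black|=2
Step 2: on BLACK (6,5): turn L to W, flip to white, move to (6,4). |black|=1
Step 3: on WHITE (6,4): turn R to N, flip to black, move to (5,4). |black|=2
Step 4: on WHITE (5,4): turn R to E, flip to black, move to (5,5). |black|=3
Step 5: on WHITE (5,5): turn R to S, flip to black, move to (6,5). |black|=4
Step 6: on WHITE (6,5): turn R to W, flip to black, move to (6,4). |black|=5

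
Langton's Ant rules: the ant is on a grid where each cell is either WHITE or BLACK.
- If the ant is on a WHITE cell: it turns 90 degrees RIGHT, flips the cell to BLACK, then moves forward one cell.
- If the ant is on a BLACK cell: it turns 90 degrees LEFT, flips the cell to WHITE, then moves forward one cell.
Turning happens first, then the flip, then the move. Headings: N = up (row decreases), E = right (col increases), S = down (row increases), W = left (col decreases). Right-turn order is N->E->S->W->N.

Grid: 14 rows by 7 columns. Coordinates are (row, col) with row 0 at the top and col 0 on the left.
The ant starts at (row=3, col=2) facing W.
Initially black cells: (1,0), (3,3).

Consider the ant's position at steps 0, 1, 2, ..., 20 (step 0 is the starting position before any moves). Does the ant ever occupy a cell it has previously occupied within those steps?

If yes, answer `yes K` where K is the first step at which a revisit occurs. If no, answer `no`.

Answer: yes 7

Derivation:
Step 1: on WHITE (3,2): turn R to N, flip to black, move to (2,2). |black|=3 — new cell
Step 2: on WHITE (2,2): turn R to E, flip to black, move to (2,3). |black|=4 — new cell
Step 3: on WHITE (2,3): turn R to S, flip to black, move to (3,3). |black|=5 — new cell
Step 4: on BLACK (3,3): turn L to E, flip to white, move to (3,4). |black|=4 — new cell
Step 5: on WHITE (3,4): turn R to S, flip to black, move to (4,4). |black|=5 — new cell
Step 6: on WHITE (4,4): turn R to W, flip to black, move to (4,3). |black|=6 — new cell
Step 7: on WHITE (4,3): turn R to N, flip to black, move to (3,3). |black|=7 — REVISIT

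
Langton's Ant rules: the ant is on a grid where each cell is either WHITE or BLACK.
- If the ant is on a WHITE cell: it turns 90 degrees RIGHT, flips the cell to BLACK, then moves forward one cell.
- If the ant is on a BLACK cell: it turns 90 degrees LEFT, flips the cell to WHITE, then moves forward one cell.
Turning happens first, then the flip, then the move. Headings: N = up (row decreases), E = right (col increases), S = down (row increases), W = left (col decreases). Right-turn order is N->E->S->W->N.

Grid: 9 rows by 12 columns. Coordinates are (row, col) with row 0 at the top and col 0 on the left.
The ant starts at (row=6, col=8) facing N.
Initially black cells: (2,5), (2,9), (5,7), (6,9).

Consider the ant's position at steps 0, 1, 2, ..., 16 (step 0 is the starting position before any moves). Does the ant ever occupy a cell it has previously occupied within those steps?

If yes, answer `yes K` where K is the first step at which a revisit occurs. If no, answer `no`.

Step 1: on WHITE (6,8): turn R to E, flip to black, move to (6,9). |black|=5 — new cell
Step 2: on BLACK (6,9): turn L to N, flip to white, move to (5,9). |black|=4 — new cell
Step 3: on WHITE (5,9): turn R to E, flip to black, move to (5,10). |black|=5 — new cell
Step 4: on WHITE (5,10): turn R to S, flip to black, move to (6,10). |black|=6 — new cell
Step 5: on WHITE (6,10): turn R to W, flip to black, move to (6,9). |black|=7 — REVISIT

Answer: yes 5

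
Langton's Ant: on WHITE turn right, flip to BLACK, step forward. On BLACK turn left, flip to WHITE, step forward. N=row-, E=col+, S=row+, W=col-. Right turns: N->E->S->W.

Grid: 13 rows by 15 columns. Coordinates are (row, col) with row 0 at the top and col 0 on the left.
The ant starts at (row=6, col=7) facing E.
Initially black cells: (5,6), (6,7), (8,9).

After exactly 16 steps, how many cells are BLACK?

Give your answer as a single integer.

Step 1: on BLACK (6,7): turn L to N, flip to white, move to (5,7). |black|=2
Step 2: on WHITE (5,7): turn R to E, flip to black, move to (5,8). |black|=3
Step 3: on WHITE (5,8): turn R to S, flip to black, move to (6,8). |black|=4
Step 4: on WHITE (6,8): turn R to W, flip to black, move to (6,7). |black|=5
Step 5: on WHITE (6,7): turn R to N, flip to black, move to (5,7). |black|=6
Step 6: on BLACK (5,7): turn L to W, flip to white, move to (5,6). |black|=5
Step 7: on BLACK (5,6): turn L to S, flip to white, move to (6,6). |black|=4
Step 8: on WHITE (6,6): turn R to W, flip to black, move to (6,5). |black|=5
Step 9: on WHITE (6,5): turn R to N, flip to black, move to (5,5). |black|=6
Step 10: on WHITE (5,5): turn R to E, flip to black, move to (5,6). |black|=7
Step 11: on WHITE (5,6): turn R to S, flip to black, move to (6,6). |black|=8
Step 12: on BLACK (6,6): turn L to E, flip to white, move to (6,7). |black|=7
Step 13: on BLACK (6,7): turn L to N, flip to white, move to (5,7). |black|=6
Step 14: on WHITE (5,7): turn R to E, flip to black, move to (5,8). |black|=7
Step 15: on BLACK (5,8): turn L to N, flip to white, move to (4,8). |black|=6
Step 16: on WHITE (4,8): turn R to E, flip to black, move to (4,9). |black|=7

Answer: 7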